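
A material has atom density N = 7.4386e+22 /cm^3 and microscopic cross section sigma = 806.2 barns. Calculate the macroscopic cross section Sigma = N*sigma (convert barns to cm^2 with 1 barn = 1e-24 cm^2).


Sigma = N * sigma_barns * 1e-24
Sigma = 7.4386e+22 * 806.2 * 1e-24
Sigma = 59.970 /cm

59.970


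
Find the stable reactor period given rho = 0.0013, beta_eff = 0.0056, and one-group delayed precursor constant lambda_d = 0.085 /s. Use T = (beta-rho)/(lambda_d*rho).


T = (beta - rho) / (lambda_d * rho)
T = (0.0056 - 0.0013) / (0.085 * 0.0013)
T = 38.914 s

38.914


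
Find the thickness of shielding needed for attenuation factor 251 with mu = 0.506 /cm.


x = ln(factor) / mu
x = ln(251) / 0.506
x = 10.920 cm

10.920


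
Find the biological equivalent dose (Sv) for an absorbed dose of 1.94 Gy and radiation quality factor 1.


H = D * Q
H = 1.94 * 1
H = 1.9400 Sv

1.9400


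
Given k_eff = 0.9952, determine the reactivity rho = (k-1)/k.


rho = (k_eff - 1) / k_eff
rho = (0.9952 - 1) / 0.9952
rho = -0.0048232

-0.0048232


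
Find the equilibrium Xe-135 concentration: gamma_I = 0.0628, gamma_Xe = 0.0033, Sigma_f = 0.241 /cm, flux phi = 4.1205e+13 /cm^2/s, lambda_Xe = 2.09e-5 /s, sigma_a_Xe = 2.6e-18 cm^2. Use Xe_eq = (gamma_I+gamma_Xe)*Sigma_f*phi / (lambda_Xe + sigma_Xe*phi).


Xe_eq = (gamma_I + gamma_Xe) * Sigma_f * phi / (lambda_Xe + sigma_Xe * phi)
Numerator = (0.0628 + 0.0033) * 0.241 * 4.1205e+13 = 6.563998e+11
Denominator = 2.09e-5 + 2.6e-18 * 4.1205e+13 = 1.280330e-04
Xe_eq = 6.563998e+11 / 1.280330e-04 = 5.1268e+15 /cm^3

5.1268e+15


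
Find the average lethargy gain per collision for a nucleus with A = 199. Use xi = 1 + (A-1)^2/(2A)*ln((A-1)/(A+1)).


xi = 1 + (A-1)^2/(2A) * ln((A-1)/(A+1))
xi = 1 + (199-1)^2/(2*199) * ln((199-1)/(199 +1))
xi = 0.010017

0.010017


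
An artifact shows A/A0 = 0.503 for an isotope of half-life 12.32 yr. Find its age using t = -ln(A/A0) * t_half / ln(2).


lambda = ln(2) / t_half = ln(2) / 12.32 = 0.05626195 /yr
t = -ln(A/A0) / lambda
t = -ln(0.503) / 0.05626195
t = 12.214 yr

12.214


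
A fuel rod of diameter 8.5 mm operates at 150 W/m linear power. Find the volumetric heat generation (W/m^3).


r = D / 2 / 1000 = 8.5 / 2 / 1000 = 0.00425 m
q''' = q' / (pi * r^2)
q''' = 150 / (pi * 0.00425^2)
q''' = 2.6434e+06 W/m^3

2.6434e+06


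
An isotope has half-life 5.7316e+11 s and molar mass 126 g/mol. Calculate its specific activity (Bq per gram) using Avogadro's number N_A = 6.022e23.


lambda = ln(2) / t_half = ln(2) / 5.7316e+11 = 1.209343e-12 /s
SA = lambda * N_A / M
SA = 1.209343e-12 * 6.022e23 / 126
SA = 5.7799e+09 Bq/g

5.7799e+09


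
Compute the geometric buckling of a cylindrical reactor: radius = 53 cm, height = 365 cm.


B^2 = (2.405/R)^2 + (pi/H)^2
B^2 = (2.405/53)^2 + (pi/365)^2
B^2 = 0.0021332 /cm^2

0.0021332


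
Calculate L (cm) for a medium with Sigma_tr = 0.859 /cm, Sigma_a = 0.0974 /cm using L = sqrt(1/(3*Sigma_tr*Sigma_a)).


D = 1 / (3 * Sigma_tr) = 1 / (3 * 0.859) = 0.3880481 cm
L = sqrt(D / Sigma_a)
L = sqrt(0.3880481 / 0.0974)
L = 1.9960 cm

1.9960


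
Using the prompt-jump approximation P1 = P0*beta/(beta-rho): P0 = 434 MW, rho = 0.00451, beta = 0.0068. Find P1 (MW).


P1/P0 = beta / (beta - rho)
P1/P0 = 0.0068 / (0.0068 - 0.00451) = 2.969432
P1 = 434 * 2.969432 = 1288.7 MW

1288.7


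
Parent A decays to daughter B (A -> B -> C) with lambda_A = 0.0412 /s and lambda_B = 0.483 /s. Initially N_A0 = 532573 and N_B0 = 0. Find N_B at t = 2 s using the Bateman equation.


N_B(t) = lambda_A * N_A0 / (lambda_B - lambda_A) * [exp(-lambda_A*t) - exp(-lambda_B*t)]
exp(-0.0412*2) = 0.9209035; exp(-0.483*2) = 0.3806024
N_B = 0.0412 * 532573 / (0.483 - 0.0412) * (0.9209035 - 0.3806024)
N_B = 26834

26834


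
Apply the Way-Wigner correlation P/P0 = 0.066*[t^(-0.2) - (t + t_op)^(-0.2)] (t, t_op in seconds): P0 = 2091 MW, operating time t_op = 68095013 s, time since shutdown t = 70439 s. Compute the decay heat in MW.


P/P0 = 0.066 * [t^(-0.2) - (t + t_op)^(-0.2)]
P/P0 = 0.066 * [70439^(-0.2) - (70439 + 68095013)^(-0.2)]
P/P0 = 0.066 * [0.1072599 - 0.02711984] = 0.005289244
P = 2091 * 0.005289244 = 11.060 MW

11.060


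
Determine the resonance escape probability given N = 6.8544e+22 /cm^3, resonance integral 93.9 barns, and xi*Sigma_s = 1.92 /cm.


p = exp(-N * I * 1e-24 / (xi*Sigma_s))
p = exp(-6.8544e+22 * 93.9 * 1e-24 / 1.92)
p = 0.035006

0.035006


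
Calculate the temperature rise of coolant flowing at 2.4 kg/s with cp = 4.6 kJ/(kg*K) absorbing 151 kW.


dT = Q / (m_dot * cp)
dT = 151 / (2.4 * 4.6)
dT = 13.678 C

13.678


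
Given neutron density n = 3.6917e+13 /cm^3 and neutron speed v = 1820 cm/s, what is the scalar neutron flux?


phi = n * v
phi = 3.6917e+13 * 1820
phi = 6.7189e+16 /cm^2/s

6.7189e+16


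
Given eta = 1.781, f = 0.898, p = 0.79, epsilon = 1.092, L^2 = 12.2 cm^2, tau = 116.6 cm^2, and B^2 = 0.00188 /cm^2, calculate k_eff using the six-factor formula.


k_inf = eta*f*p*eps = 1.781*0.898*0.79*1.092 = 1.379717
P_TNL = 1/(1 + L^2*B^2) = 1/(1 + 12.2*0.00188) = 0.9775783
P_FNL = exp(-B^2*tau) = exp(-0.00188*116.6) = 0.8031546
k_eff = k_inf * P_TNL * P_FNL = 1.379717 * 0.9775783 * 0.8031546
k_eff = 1.0833

1.0833


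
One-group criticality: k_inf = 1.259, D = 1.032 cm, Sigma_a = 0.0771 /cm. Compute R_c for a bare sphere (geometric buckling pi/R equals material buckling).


L^2 = D / Sigma_a = 1.032 / 0.0771 = 13.38521 cm^2
B_m^2 = (k_inf - 1) / L^2 = (1.259 - 1) / 13.38521 = 0.01934972 /cm^2
For a bare sphere: B_g = pi/R, so R_c = pi / sqrt(B_m^2)
R_c = pi / sqrt(0.01934972) = 22.585 cm

22.585


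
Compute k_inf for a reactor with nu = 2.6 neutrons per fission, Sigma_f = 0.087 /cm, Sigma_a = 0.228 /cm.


k_inf = nu * Sigma_f / Sigma_a
k_inf = 2.6 * 0.087 / 0.228
k_inf = 0.99211

0.99211


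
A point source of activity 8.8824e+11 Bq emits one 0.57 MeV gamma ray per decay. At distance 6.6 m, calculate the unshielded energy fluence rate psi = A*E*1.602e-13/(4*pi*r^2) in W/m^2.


psi = A * E * 1.602e-13 / (4*pi*r^2)
psi = 8.8824e+11 * 0.57 * 1.602e-13 / (4*pi*6.6^2)
psi = 1.4817e-04 W/m^2

1.4817e-04


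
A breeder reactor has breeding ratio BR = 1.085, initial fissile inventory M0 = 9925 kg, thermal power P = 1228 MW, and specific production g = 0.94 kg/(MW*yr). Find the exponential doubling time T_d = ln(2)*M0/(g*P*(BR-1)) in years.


Breeding gain G = BR - 1 = 1.085 - 1 = 0.085
Fissile production rate = g * P * G = 0.94 * 1228 * 0.085 = 98.1172 kg/yr
T_d = ln(2) * M0 / (g * P * G)
T_d = ln(2) * 9925 / 98.1172 = 70.115 yr

70.115


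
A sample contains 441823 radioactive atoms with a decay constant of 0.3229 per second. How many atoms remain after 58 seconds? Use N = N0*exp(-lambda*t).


N = N0 * exp(-lambda * t)
N = 441823 * exp(-0.3229 * 58)
N = 0.0032486

0.0032486


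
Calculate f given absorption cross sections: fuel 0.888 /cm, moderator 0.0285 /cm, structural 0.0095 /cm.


f = Sigma_a_fuel / (Sigma_a_fuel + Sigma_a_mod + Sigma_a_other)
f = 0.888 / (0.888 + 0.0285 + 0.0095)
f = 0.95896

0.95896


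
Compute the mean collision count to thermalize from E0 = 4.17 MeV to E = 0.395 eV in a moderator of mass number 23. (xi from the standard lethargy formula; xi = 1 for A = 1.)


xi = 1 + (A-1)^2/(2A)*ln((A-1)/(A+1)) = 0.08448899 (for A = 23)
n = ln(E0/E) / xi
n = ln(4.17e6 / 0.395) / 0.08448899
n = ln(1.055696e+07) / 0.08448899 = 191.41

191.41


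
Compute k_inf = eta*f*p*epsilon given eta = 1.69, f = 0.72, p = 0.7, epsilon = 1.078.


k_inf = eta * f * p * epsilon
k_inf = 1.69 * 0.72 * 0.7 * 1.078
k_inf = 0.91820

0.91820


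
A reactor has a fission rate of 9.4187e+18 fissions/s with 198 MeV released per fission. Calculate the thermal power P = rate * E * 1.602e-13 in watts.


P = fission_rate * E_MeV * 1.602e-13
P = 9.4187e+18 * 198 * 1.602e-13
P = 2.9876e+08 W

2.9876e+08


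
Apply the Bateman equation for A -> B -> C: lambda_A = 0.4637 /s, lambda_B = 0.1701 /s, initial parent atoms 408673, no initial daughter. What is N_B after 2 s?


N_B(t) = lambda_A * N_A0 / (lambda_B - lambda_A) * [exp(-lambda_A*t) - exp(-lambda_B*t)]
exp(-0.4637*2) = 0.3955809; exp(-0.1701*2) = 0.7116280
N_B = 0.4637 * 408673 / (0.1701 - 0.4637) * (0.3955809 - 0.7116280)
N_B = 203990

203990


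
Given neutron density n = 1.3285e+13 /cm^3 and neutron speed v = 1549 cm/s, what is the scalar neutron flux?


phi = n * v
phi = 1.3285e+13 * 1549
phi = 2.0578e+16 /cm^2/s

2.0578e+16


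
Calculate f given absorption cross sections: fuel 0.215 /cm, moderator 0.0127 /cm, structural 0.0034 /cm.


f = Sigma_a_fuel / (Sigma_a_fuel + Sigma_a_mod + Sigma_a_other)
f = 0.215 / (0.215 + 0.0127 + 0.0034)
f = 0.93033

0.93033


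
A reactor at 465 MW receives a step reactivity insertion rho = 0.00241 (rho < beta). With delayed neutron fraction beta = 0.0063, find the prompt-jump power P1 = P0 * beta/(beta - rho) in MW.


P1/P0 = beta / (beta - rho)
P1/P0 = 0.0063 / (0.0063 - 0.00241) = 1.619537
P1 = 465 * 1.619537 = 753.08 MW

753.08


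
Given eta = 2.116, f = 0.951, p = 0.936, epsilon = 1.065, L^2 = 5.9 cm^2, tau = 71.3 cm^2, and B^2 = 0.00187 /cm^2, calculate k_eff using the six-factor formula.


k_inf = eta*f*p*eps = 2.116*0.951*0.936*1.065 = 2.005957
P_TNL = 1/(1 + L^2*B^2) = 1/(1 + 5.9*0.00187) = 0.9890874
P_FNL = exp(-B^2*tau) = exp(-0.00187*71.3) = 0.8751754
k_eff = k_inf * P_TNL * P_FNL = 2.005957 * 0.9890874 * 0.8751754
k_eff = 1.7364

1.7364


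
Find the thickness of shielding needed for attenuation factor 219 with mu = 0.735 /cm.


x = ln(factor) / mu
x = ln(219) / 0.735
x = 7.3321 cm

7.3321


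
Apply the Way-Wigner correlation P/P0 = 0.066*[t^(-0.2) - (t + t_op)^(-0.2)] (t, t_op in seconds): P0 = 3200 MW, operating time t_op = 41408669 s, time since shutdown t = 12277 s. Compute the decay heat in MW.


P/P0 = 0.066 * [t^(-0.2) - (t + t_op)^(-0.2)]
P/P0 = 0.066 * [12277^(-0.2) - (12277 + 41408669)^(-0.2)]
P/P0 = 0.066 * [0.1521183 - 0.02996098] = 0.008062383
P = 3200 * 0.008062383 = 25.800 MW

25.800


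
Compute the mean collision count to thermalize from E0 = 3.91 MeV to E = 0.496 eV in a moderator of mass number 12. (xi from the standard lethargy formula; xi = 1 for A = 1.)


xi = 1 + (A-1)^2/(2A)*ln((A-1)/(A+1)) = 0.1577690 (for A = 12)
n = ln(E0/E) / xi
n = ln(3.91e6 / 0.496) / 0.1577690
n = ln(7.883065e+06) / 0.1577690 = 100.65

100.65


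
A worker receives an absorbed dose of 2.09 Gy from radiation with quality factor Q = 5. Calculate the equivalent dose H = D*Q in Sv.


H = D * Q
H = 2.09 * 5
H = 10.450 Sv

10.450


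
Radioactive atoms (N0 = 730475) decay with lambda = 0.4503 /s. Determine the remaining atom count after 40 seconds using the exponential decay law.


N = N0 * exp(-lambda * t)
N = 730475 * exp(-0.4503 * 40)
N = 0.010992

0.010992


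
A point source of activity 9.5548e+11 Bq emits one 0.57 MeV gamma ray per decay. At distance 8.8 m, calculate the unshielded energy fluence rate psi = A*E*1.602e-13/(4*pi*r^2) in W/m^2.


psi = A * E * 1.602e-13 / (4*pi*r^2)
psi = 9.5548e+11 * 0.57 * 1.602e-13 / (4*pi*8.8^2)
psi = 8.9657e-05 W/m^2

8.9657e-05


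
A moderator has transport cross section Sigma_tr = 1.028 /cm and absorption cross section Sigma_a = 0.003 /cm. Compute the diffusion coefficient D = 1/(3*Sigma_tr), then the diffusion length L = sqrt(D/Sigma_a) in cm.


D = 1 / (3 * Sigma_tr) = 1 / (3 * 1.028) = 0.3242542 cm
L = sqrt(D / Sigma_a)
L = sqrt(0.3242542 / 0.003)
L = 10.396 cm

10.396


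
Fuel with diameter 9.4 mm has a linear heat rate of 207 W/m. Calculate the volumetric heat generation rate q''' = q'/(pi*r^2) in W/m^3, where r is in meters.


r = D / 2 / 1000 = 9.4 / 2 / 1000 = 0.0047 m
q''' = q' / (pi * r^2)
q''' = 207 / (pi * 0.0047^2)
q''' = 2.9828e+06 W/m^3

2.9828e+06


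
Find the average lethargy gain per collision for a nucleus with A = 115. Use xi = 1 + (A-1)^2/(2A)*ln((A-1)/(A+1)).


xi = 1 + (A-1)^2/(2A) * ln((A-1)/(A+1))
xi = 1 + (115-1)^2/(2*115) * ln((115-1)/(115 +1))
xi = 0.017291

0.017291


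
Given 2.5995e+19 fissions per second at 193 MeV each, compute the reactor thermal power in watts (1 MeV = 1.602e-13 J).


P = fission_rate * E_MeV * 1.602e-13
P = 2.5995e+19 * 193 * 1.602e-13
P = 8.0373e+08 W

8.0373e+08


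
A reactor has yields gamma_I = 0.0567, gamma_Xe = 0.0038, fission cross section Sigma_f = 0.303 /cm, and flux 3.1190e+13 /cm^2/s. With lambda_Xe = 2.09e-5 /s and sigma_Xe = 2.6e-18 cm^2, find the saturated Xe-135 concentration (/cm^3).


Xe_eq = (gamma_I + gamma_Xe) * Sigma_f * phi / (lambda_Xe + sigma_Xe * phi)
Numerator = (0.0567 + 0.0038) * 0.303 * 3.1190e+13 = 5.717595e+11
Denominator = 2.09e-5 + 2.6e-18 * 3.1190e+13 = 1.019940e-04
Xe_eq = 5.717595e+11 / 1.019940e-04 = 5.6058e+15 /cm^3

5.6058e+15


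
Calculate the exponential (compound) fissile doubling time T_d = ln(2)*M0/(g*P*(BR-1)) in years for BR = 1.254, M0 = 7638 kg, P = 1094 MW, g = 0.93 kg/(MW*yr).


Breeding gain G = BR - 1 = 1.254 - 1 = 0.254
Fissile production rate = g * P * G = 0.93 * 1094 * 0.254 = 258.42468 kg/yr
T_d = ln(2) * M0 / (g * P * G)
T_d = ln(2) * 7638 / 258.42468 = 20.487 yr

20.487


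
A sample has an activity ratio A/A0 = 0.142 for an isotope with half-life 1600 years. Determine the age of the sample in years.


lambda = ln(2) / t_half = ln(2) / 1600 = 4.332170e-04 /yr
t = -ln(A/A0) / lambda
t = -ln(0.142) / 4.332170e-04
t = 4505.7 yr

4505.7


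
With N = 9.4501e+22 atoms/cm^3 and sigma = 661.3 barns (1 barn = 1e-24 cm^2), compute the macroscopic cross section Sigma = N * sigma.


Sigma = N * sigma_barns * 1e-24
Sigma = 9.4501e+22 * 661.3 * 1e-24
Sigma = 62.494 /cm

62.494


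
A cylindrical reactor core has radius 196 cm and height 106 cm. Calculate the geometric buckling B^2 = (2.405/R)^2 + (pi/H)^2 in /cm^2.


B^2 = (2.405/R)^2 + (pi/H)^2
B^2 = (2.405/196)^2 + (pi/106)^2
B^2 = 0.0010290 /cm^2

0.0010290


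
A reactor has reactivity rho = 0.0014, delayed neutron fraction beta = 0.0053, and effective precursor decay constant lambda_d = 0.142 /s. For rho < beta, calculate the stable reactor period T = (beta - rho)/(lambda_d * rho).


T = (beta - rho) / (lambda_d * rho)
T = (0.0053 - 0.0014) / (0.142 * 0.0014)
T = 19.618 s

19.618


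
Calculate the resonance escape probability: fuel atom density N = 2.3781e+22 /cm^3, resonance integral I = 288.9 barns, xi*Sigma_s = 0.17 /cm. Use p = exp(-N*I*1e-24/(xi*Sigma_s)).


p = exp(-N * I * 1e-24 / (xi*Sigma_s))
p = exp(-2.3781e+22 * 288.9 * 1e-24 / 0.17)
p = 2.8090e-18

2.8090e-18


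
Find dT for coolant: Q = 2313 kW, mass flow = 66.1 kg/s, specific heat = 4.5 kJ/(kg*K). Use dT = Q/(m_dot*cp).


dT = Q / (m_dot * cp)
dT = 2313 / (66.1 * 4.5)
dT = 7.7761 C

7.7761


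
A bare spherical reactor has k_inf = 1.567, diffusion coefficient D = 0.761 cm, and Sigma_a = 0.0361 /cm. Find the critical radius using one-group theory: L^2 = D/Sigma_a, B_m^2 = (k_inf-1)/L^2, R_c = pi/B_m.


L^2 = D / Sigma_a = 0.761 / 0.0361 = 21.08033 cm^2
B_m^2 = (k_inf - 1) / L^2 = (1.567 - 1) / 21.08033 = 0.02689711 /cm^2
For a bare sphere: B_g = pi/R, so R_c = pi / sqrt(B_m^2)
R_c = pi / sqrt(0.02689711) = 19.156 cm

19.156


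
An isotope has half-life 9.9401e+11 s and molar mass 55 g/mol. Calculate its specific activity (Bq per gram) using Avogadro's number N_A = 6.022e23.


lambda = ln(2) / t_half = ln(2) / 9.9401e+11 = 6.973242e-13 /s
SA = lambda * N_A / M
SA = 6.973242e-13 * 6.022e23 / 55
SA = 7.6351e+09 Bq/g

7.6351e+09


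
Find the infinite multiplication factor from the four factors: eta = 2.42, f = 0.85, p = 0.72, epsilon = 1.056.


k_inf = eta * f * p * epsilon
k_inf = 2.42 * 0.85 * 0.72 * 1.056
k_inf = 1.5640

1.5640


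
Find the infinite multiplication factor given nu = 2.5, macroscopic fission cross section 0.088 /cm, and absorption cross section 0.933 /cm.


k_inf = nu * Sigma_f / Sigma_a
k_inf = 2.5 * 0.088 / 0.933
k_inf = 0.23580

0.23580


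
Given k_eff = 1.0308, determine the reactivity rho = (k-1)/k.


rho = (k_eff - 1) / k_eff
rho = (1.0308 - 1) / 1.0308
rho = 0.029880

0.029880


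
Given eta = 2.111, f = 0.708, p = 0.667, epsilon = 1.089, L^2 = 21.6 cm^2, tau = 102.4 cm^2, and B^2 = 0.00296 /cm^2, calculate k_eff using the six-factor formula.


k_inf = eta*f*p*eps = 2.111*0.708*0.667*1.089 = 1.085613
P_TNL = 1/(1 + L^2*B^2) = 1/(1 + 21.6*0.00296) = 0.9399062
P_FNL = exp(-B^2*tau) = exp(-0.00296*102.4) = 0.7385223
k_eff = k_inf * P_TNL * P_FNL = 1.085613 * 0.9399062 * 0.7385223
k_eff = 0.75357

0.75357


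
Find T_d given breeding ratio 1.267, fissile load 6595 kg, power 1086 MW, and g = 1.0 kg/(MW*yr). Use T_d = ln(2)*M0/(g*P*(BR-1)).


Breeding gain G = BR - 1 = 1.267 - 1 = 0.267
Fissile production rate = g * P * G = 1.0 * 1086 * 0.267 = 289.962 kg/yr
T_d = ln(2) * M0 / (g * P * G)
T_d = ln(2) * 6595 / 289.962 = 15.765 yr

15.765


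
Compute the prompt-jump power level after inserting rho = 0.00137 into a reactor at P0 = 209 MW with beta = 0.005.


P1/P0 = beta / (beta - rho)
P1/P0 = 0.005 / (0.005 - 0.00137) = 1.377410
P1 = 209 * 1.377410 = 287.88 MW

287.88


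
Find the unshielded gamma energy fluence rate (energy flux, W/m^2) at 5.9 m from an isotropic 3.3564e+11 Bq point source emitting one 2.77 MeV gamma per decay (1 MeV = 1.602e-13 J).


psi = A * E * 1.602e-13 / (4*pi*r^2)
psi = 3.3564e+11 * 2.77 * 1.602e-13 / (4*pi*5.9^2)
psi = 3.4049e-04 W/m^2

3.4049e-04


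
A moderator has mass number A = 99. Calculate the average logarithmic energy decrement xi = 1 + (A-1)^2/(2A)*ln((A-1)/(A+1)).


xi = 1 + (A-1)^2/(2A) * ln((A-1)/(A+1))
xi = 1 + (99-1)^2/(2*99) * ln((99-1)/(99 +1))
xi = 0.020067

0.020067


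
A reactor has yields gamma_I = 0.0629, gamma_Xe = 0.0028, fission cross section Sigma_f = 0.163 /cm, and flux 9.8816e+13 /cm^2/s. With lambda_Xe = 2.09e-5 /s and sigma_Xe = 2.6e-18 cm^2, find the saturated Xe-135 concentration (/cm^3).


Xe_eq = (gamma_I + gamma_Xe) * Sigma_f * phi / (lambda_Xe + sigma_Xe * phi)
Numerator = (0.0629 + 0.0028) * 0.163 * 9.8816e+13 = 1.058230e+12
Denominator = 2.09e-5 + 2.6e-18 * 9.8816e+13 = 2.778216e-04
Xe_eq = 1.058230e+12 / 2.778216e-04 = 3.8090e+15 /cm^3

3.8090e+15


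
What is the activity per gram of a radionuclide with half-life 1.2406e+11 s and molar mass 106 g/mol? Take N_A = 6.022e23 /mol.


lambda = ln(2) / t_half = ln(2) / 1.2406e+11 = 5.587193e-12 /s
SA = lambda * N_A / M
SA = 5.587193e-12 * 6.022e23 / 106
SA = 3.1742e+10 Bq/g

3.1742e+10


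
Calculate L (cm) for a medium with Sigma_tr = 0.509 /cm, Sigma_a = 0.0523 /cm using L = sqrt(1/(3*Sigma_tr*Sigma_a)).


D = 1 / (3 * Sigma_tr) = 1 / (3 * 0.509) = 0.6548788 cm
L = sqrt(D / Sigma_a)
L = sqrt(0.6548788 / 0.0523)
L = 3.5386 cm

3.5386


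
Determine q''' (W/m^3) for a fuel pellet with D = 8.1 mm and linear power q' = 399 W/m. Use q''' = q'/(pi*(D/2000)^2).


r = D / 2 / 1000 = 8.1 / 2 / 1000 = 0.00405 m
q''' = q' / (pi * r^2)
q''' = 399 / (pi * 0.00405^2)
q''' = 7.7431e+06 W/m^3

7.7431e+06


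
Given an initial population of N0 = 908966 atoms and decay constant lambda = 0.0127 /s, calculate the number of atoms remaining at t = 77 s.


N = N0 * exp(-lambda * t)
N = 908966 * exp(-0.0127 * 77)
N = 341862

341862


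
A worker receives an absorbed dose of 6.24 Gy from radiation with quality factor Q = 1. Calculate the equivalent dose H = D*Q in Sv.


H = D * Q
H = 6.24 * 1
H = 6.2400 Sv

6.2400


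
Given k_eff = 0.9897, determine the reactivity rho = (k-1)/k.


rho = (k_eff - 1) / k_eff
rho = (0.9897 - 1) / 0.9897
rho = -0.010407

-0.010407


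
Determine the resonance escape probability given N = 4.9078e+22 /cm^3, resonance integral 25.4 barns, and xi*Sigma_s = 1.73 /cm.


p = exp(-N * I * 1e-24 / (xi*Sigma_s))
p = exp(-4.9078e+22 * 25.4 * 1e-24 / 1.73)
p = 0.48648

0.48648


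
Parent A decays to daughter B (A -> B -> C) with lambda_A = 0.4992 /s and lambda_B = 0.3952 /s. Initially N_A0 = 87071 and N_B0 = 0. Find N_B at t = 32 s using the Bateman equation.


N_B(t) = lambda_A * N_A0 / (lambda_B - lambda_A) * [exp(-lambda_A*t) - exp(-lambda_B*t)]
exp(-0.4992*32) = 1.154533e-07; exp(-0.3952*32) = 3.219128e-06
N_B = 0.4992 * 87071 / (0.3952 - 0.4992) * (1.154533e-07 - 3.219128e-06)
N_B = 1.2972

1.2972


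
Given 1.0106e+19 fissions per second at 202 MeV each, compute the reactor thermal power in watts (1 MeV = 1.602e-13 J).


P = fission_rate * E_MeV * 1.602e-13
P = 1.0106e+19 * 202 * 1.602e-13
P = 3.2703e+08 W

3.2703e+08


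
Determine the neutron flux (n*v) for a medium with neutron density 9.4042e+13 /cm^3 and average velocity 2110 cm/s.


phi = n * v
phi = 9.4042e+13 * 2110
phi = 1.9843e+17 /cm^2/s

1.9843e+17


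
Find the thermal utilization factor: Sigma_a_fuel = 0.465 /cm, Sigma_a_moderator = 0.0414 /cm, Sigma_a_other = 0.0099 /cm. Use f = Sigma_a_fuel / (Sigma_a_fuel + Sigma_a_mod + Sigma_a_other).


f = Sigma_a_fuel / (Sigma_a_fuel + Sigma_a_mod + Sigma_a_other)
f = 0.465 / (0.465 + 0.0414 + 0.0099)
f = 0.90064

0.90064


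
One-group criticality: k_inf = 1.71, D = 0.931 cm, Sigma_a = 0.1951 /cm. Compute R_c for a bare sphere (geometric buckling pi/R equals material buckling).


L^2 = D / Sigma_a = 0.931 / 0.1951 = 4.771912 cm^2
B_m^2 = (k_inf - 1) / L^2 = (1.71 - 1) / 4.771912 = 0.1487873 /cm^2
For a bare sphere: B_g = pi/R, so R_c = pi / sqrt(B_m^2)
R_c = pi / sqrt(0.1487873) = 8.1445 cm

8.1445


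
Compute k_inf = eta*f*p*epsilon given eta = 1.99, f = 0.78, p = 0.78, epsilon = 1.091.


k_inf = eta * f * p * epsilon
k_inf = 1.99 * 0.78 * 0.78 * 1.091
k_inf = 1.3209

1.3209


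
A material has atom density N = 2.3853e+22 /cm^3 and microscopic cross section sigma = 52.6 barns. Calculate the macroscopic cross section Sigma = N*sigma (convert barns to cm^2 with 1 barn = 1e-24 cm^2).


Sigma = N * sigma_barns * 1e-24
Sigma = 2.3853e+22 * 52.6 * 1e-24
Sigma = 1.2547 /cm

1.2547


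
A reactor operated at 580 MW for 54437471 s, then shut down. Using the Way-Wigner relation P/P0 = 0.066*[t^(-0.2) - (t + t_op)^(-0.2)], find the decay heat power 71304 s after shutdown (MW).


P/P0 = 0.066 * [t^(-0.2) - (t + t_op)^(-0.2)]
P/P0 = 0.066 * [71304^(-0.2) - (71304 + 54437471)^(-0.2)]
P/P0 = 0.066 * [0.1069984 - 0.02836003] = 0.005190132
P = 580 * 0.005190132 = 3.0103 MW

3.0103


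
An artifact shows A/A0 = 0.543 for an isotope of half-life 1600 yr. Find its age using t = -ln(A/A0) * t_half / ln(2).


lambda = ln(2) / t_half = ln(2) / 1600 = 4.332170e-04 /yr
t = -ln(A/A0) / lambda
t = -ln(0.543) / 4.332170e-04
t = 1409.6 yr

1409.6


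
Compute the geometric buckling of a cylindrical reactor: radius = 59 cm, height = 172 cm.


B^2 = (2.405/R)^2 + (pi/H)^2
B^2 = (2.405/59)^2 + (pi/172)^2
B^2 = 0.0019952 /cm^2

0.0019952


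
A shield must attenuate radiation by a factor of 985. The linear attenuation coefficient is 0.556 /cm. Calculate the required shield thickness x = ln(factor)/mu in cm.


x = ln(factor) / mu
x = ln(985) / 0.556
x = 12.397 cm

12.397


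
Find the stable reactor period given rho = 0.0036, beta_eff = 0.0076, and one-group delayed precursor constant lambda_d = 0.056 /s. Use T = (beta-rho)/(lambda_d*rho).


T = (beta - rho) / (lambda_d * rho)
T = (0.0076 - 0.0036) / (0.056 * 0.0036)
T = 19.841 s

19.841


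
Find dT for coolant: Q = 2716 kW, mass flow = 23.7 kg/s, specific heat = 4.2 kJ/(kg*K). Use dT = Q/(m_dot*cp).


dT = Q / (m_dot * cp)
dT = 2716 / (23.7 * 4.2)
dT = 27.286 C

27.286


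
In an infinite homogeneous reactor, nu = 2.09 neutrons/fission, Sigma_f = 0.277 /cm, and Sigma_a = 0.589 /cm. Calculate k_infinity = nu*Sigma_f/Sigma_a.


k_inf = nu * Sigma_f / Sigma_a
k_inf = 2.09 * 0.277 / 0.589
k_inf = 0.98290

0.98290


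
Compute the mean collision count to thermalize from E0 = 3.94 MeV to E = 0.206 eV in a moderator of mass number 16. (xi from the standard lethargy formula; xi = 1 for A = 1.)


xi = 1 + (A-1)^2/(2A)*ln((A-1)/(A+1)) = 0.1199467 (for A = 16)
n = ln(E0/E) / xi
n = ln(3.94e6 / 0.206) / 0.1199467
n = ln(1.912621e+07) / 0.1199467 = 139.78

139.78


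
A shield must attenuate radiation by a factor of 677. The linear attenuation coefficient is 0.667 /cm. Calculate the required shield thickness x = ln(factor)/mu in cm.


x = ln(factor) / mu
x = ln(677) / 0.667
x = 9.7716 cm

9.7716


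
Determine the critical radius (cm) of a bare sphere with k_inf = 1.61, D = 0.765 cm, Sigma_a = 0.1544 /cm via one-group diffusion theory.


L^2 = D / Sigma_a = 0.765 / 0.1544 = 4.954663 cm^2
B_m^2 = (k_inf - 1) / L^2 = (1.61 - 1) / 4.954663 = 0.1231163 /cm^2
For a bare sphere: B_g = pi/R, so R_c = pi / sqrt(B_m^2)
R_c = pi / sqrt(0.1231163) = 8.9535 cm

8.9535


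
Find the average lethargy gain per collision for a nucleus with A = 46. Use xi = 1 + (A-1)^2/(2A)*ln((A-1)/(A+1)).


xi = 1 + (A-1)^2/(2A) * ln((A-1)/(A+1))
xi = 1 + (46-1)^2/(2*46) * ln((46-1)/(46 +1))
xi = 0.042855

0.042855


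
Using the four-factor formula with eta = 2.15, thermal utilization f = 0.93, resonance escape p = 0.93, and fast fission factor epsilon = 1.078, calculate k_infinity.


k_inf = eta * f * p * epsilon
k_inf = 2.15 * 0.93 * 0.93 * 1.078
k_inf = 2.0046

2.0046


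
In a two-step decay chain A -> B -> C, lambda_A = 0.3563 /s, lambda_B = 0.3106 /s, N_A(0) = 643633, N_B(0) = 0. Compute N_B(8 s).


N_B(t) = lambda_A * N_A0 / (lambda_B - lambda_A) * [exp(-lambda_A*t) - exp(-lambda_B*t)]
exp(-0.3563*8) = 0.05782119; exp(-0.3106*8) = 0.08334222
N_B = 0.3563 * 643633 / (0.3106 - 0.3563) * (0.05782119 - 0.08334222)
N_B = 128067

128067


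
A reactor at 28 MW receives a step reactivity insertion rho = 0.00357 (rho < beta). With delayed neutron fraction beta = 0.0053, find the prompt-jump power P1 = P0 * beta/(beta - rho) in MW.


P1/P0 = beta / (beta - rho)
P1/P0 = 0.0053 / (0.0053 - 0.00357) = 3.063584
P1 = 28 * 3.063584 = 85.780 MW

85.780


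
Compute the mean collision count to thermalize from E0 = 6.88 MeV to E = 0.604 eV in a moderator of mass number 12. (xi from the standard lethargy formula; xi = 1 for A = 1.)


xi = 1 + (A-1)^2/(2A)*ln((A-1)/(A+1)) = 0.1577690 (for A = 12)
n = ln(E0/E) / xi
n = ln(6.88e6 / 0.604) / 0.1577690
n = ln(1.139073e+07) / 0.1577690 = 102.99

102.99


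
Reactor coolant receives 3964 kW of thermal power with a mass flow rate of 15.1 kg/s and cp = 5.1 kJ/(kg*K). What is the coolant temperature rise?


dT = Q / (m_dot * cp)
dT = 3964 / (15.1 * 5.1)
dT = 51.474 C

51.474


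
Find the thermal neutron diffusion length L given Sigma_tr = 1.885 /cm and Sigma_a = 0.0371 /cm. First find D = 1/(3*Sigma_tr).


D = 1 / (3 * Sigma_tr) = 1 / (3 * 1.885) = 0.1768347 cm
L = sqrt(D / Sigma_a)
L = sqrt(0.1768347 / 0.0371)
L = 2.1832 cm

2.1832


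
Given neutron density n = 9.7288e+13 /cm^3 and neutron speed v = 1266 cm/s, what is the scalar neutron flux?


phi = n * v
phi = 9.7288e+13 * 1266
phi = 1.2317e+17 /cm^2/s

1.2317e+17


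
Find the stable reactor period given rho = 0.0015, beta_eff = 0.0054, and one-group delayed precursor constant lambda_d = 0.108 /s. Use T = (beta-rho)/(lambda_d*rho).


T = (beta - rho) / (lambda_d * rho)
T = (0.0054 - 0.0015) / (0.108 * 0.0015)
T = 24.074 s

24.074


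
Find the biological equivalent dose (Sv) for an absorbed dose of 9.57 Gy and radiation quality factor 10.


H = D * Q
H = 9.57 * 10
H = 95.700 Sv

95.700


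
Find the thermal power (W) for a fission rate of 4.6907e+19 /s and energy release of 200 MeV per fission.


P = fission_rate * E_MeV * 1.602e-13
P = 4.6907e+19 * 200 * 1.602e-13
P = 1.5029e+09 W

1.5029e+09


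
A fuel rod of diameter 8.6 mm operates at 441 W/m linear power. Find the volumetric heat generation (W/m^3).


r = D / 2 / 1000 = 8.6 / 2 / 1000 = 0.0043 m
q''' = q' / (pi * r^2)
q''' = 441 / (pi * 0.0043^2)
q''' = 7.5919e+06 W/m^3

7.5919e+06


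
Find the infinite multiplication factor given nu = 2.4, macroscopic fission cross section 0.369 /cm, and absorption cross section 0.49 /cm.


k_inf = nu * Sigma_f / Sigma_a
k_inf = 2.4 * 0.369 / 0.49
k_inf = 1.8073

1.8073


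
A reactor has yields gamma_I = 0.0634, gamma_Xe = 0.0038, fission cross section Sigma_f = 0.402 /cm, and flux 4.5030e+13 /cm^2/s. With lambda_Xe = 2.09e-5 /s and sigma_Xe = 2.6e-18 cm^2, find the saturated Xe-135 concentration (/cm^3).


Xe_eq = (gamma_I + gamma_Xe) * Sigma_f * phi / (lambda_Xe + sigma_Xe * phi)
Numerator = (0.0634 + 0.0038) * 0.402 * 4.5030e+13 = 1.216458e+12
Denominator = 2.09e-5 + 2.6e-18 * 4.5030e+13 = 1.379780e-04
Xe_eq = 1.216458e+12 / 1.379780e-04 = 8.8163e+15 /cm^3

8.8163e+15


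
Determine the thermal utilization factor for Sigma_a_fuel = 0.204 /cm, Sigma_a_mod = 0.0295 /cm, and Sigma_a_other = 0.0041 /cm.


f = Sigma_a_fuel / (Sigma_a_fuel + Sigma_a_mod + Sigma_a_other)
f = 0.204 / (0.204 + 0.0295 + 0.0041)
f = 0.85859

0.85859


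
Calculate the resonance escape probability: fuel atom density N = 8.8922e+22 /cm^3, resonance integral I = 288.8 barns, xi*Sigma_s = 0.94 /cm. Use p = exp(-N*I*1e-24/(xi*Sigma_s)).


p = exp(-N * I * 1e-24 / (xi*Sigma_s))
p = exp(-8.8922e+22 * 288.8 * 1e-24 / 0.94)
p = 1.3650e-12

1.3650e-12


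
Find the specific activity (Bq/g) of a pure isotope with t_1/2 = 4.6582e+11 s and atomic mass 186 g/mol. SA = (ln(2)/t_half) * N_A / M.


lambda = ln(2) / t_half = ln(2) / 4.6582e+11 = 1.488015e-12 /s
SA = lambda * N_A / M
SA = 1.488015e-12 * 6.022e23 / 186
SA = 4.8176e+09 Bq/g

4.8176e+09


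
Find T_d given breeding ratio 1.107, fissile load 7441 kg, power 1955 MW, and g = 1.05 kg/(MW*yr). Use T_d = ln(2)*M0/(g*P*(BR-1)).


Breeding gain G = BR - 1 = 1.107 - 1 = 0.107
Fissile production rate = g * P * G = 1.05 * 1955 * 0.107 = 219.64425 kg/yr
T_d = ln(2) * M0 / (g * P * G)
T_d = ln(2) * 7441 / 219.64425 = 23.482 yr

23.482


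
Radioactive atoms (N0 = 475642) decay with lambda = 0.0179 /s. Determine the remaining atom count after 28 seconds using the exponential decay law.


N = N0 * exp(-lambda * t)
N = 475642 * exp(-0.0179 * 28)
N = 288145

288145


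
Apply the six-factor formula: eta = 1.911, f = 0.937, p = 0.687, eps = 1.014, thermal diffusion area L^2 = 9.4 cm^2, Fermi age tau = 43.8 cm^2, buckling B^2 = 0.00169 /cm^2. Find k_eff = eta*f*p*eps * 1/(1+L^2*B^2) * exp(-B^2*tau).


k_inf = eta*f*p*eps = 1.911*0.937*0.687*1.014 = 1.247369
P_TNL = 1/(1 + L^2*B^2) = 1/(1 + 9.4*0.00169) = 0.9843624
P_FNL = exp(-B^2*tau) = exp(-0.00169*43.8) = 0.9286513
k_eff = k_inf * P_TNL * P_FNL = 1.247369 * 0.9843624 * 0.9286513
k_eff = 1.1403

1.1403


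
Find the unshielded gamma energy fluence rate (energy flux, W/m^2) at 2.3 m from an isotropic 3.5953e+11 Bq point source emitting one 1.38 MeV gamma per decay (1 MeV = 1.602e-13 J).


psi = A * E * 1.602e-13 / (4*pi*r^2)
psi = 3.5953e+11 * 1.38 * 1.602e-13 / (4*pi*2.3^2)
psi = 0.0011957 W/m^2

0.0011957


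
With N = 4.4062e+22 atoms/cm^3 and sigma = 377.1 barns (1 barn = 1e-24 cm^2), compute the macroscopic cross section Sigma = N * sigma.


Sigma = N * sigma_barns * 1e-24
Sigma = 4.4062e+22 * 377.1 * 1e-24
Sigma = 16.616 /cm

16.616


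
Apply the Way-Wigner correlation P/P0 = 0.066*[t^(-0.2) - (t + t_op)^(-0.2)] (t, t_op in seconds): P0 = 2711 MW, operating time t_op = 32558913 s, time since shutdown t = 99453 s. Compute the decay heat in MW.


P/P0 = 0.066 * [t^(-0.2) - (t + t_op)^(-0.2)]
P/P0 = 0.066 * [99453^(-0.2) - (99453 + 32558913)^(-0.2)]
P/P0 = 0.066 * [0.1001098 - 0.03141963] = 0.004533551
P = 2711 * 0.004533551 = 12.290 MW

12.290


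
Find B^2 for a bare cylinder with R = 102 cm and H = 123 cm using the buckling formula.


B^2 = (2.405/R)^2 + (pi/H)^2
B^2 = (2.405/102)^2 + (pi/123)^2
B^2 = 0.0012083 /cm^2

0.0012083


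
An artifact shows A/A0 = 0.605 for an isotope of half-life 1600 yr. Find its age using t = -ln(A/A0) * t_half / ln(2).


lambda = ln(2) / t_half = ln(2) / 1600 = 4.332170e-04 /yr
t = -ln(A/A0) / lambda
t = -ln(0.605) / 4.332170e-04
t = 1160.0 yr

1160.0


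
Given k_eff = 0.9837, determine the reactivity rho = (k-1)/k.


rho = (k_eff - 1) / k_eff
rho = (0.9837 - 1) / 0.9837
rho = -0.016570

-0.016570


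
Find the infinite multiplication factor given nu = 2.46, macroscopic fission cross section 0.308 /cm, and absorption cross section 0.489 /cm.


k_inf = nu * Sigma_f / Sigma_a
k_inf = 2.46 * 0.308 / 0.489
k_inf = 1.5494

1.5494


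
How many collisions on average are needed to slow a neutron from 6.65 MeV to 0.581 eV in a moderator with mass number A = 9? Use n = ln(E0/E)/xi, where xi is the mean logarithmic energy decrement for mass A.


xi = 1 + (A-1)^2/(2A)*ln((A-1)/(A+1)) = 0.2066007 (for A = 9)
n = ln(E0/E) / xi
n = ln(6.65e6 / 0.581) / 0.2066007
n = ln(1.144578e+07) / 0.2066007 = 78.669

78.669


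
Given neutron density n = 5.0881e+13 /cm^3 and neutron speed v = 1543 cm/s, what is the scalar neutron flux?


phi = n * v
phi = 5.0881e+13 * 1543
phi = 7.8509e+16 /cm^2/s

7.8509e+16


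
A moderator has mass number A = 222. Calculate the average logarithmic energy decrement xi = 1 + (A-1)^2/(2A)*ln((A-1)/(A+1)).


xi = 1 + (A-1)^2/(2A) * ln((A-1)/(A+1))
xi = 1 + (222-1)^2/(2*222) * ln((222-1)/(222 +1))
xi = 0.0089820

0.0089820


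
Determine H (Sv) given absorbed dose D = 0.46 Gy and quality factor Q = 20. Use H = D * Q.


H = D * Q
H = 0.46 * 20
H = 9.2000 Sv

9.2000


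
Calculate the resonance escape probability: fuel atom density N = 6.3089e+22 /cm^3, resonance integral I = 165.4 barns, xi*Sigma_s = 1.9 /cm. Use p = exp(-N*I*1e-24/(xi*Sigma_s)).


p = exp(-N * I * 1e-24 / (xi*Sigma_s))
p = exp(-6.3089e+22 * 165.4 * 1e-24 / 1.9)
p = 0.0041193

0.0041193


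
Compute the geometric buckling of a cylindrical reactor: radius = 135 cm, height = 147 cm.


B^2 = (2.405/R)^2 + (pi/H)^2
B^2 = (2.405/135)^2 + (pi/147)^2
B^2 = 7.7410e-04 /cm^2

7.7410e-04


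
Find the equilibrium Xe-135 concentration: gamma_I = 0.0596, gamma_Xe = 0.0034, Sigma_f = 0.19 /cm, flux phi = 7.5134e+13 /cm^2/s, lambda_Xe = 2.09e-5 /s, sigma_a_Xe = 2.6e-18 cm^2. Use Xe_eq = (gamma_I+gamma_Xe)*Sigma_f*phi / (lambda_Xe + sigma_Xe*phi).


Xe_eq = (gamma_I + gamma_Xe) * Sigma_f * phi / (lambda_Xe + sigma_Xe * phi)
Numerator = (0.0596 + 0.0034) * 0.19 * 7.5134e+13 = 8.993540e+11
Denominator = 2.09e-5 + 2.6e-18 * 7.5134e+13 = 2.162484e-04
Xe_eq = 8.993540e+11 / 2.162484e-04 = 4.1589e+15 /cm^3

4.1589e+15


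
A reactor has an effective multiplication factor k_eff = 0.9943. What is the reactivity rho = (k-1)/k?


rho = (k_eff - 1) / k_eff
rho = (0.9943 - 1) / 0.9943
rho = -0.0057327

-0.0057327


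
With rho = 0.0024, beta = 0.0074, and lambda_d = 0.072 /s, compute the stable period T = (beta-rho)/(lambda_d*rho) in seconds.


T = (beta - rho) / (lambda_d * rho)
T = (0.0074 - 0.0024) / (0.072 * 0.0024)
T = 28.935 s

28.935


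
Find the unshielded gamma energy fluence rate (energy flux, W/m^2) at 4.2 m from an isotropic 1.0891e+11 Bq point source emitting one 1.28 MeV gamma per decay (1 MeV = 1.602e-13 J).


psi = A * E * 1.602e-13 / (4*pi*r^2)
psi = 1.0891e+11 * 1.28 * 1.602e-13 / (4*pi*4.2^2)
psi = 1.0075e-04 W/m^2

1.0075e-04


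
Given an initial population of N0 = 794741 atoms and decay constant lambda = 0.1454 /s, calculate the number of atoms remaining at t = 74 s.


N = N0 * exp(-lambda * t)
N = 794741 * exp(-0.1454 * 74)
N = 16.881

16.881


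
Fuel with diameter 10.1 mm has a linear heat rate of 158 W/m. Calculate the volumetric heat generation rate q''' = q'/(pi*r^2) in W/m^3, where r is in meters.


r = D / 2 / 1000 = 10.1 / 2 / 1000 = 0.00505 m
q''' = q' / (pi * r^2)
q''' = 158 / (pi * 0.00505^2)
q''' = 1.9721e+06 W/m^3

1.9721e+06


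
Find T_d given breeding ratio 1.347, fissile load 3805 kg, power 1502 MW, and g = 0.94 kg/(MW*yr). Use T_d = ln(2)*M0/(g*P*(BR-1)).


Breeding gain G = BR - 1 = 1.347 - 1 = 0.347
Fissile production rate = g * P * G = 0.94 * 1502 * 0.347 = 489.92236 kg/yr
T_d = ln(2) * M0 / (g * P * G)
T_d = ln(2) * 3805 / 489.92236 = 5.3834 yr

5.3834


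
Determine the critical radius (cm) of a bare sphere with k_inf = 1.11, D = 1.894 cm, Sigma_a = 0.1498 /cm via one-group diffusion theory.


L^2 = D / Sigma_a = 1.894 / 0.1498 = 12.64352 cm^2
B_m^2 = (k_inf - 1) / L^2 = (1.11 - 1) / 12.64352 = 0.008700109 /cm^2
For a bare sphere: B_g = pi/R, so R_c = pi / sqrt(B_m^2)
R_c = pi / sqrt(0.008700109) = 33.681 cm

33.681


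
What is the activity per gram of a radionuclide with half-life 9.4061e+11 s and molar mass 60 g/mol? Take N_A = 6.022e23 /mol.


lambda = ln(2) / t_half = ln(2) / 9.4061e+11 = 7.369124e-13 /s
SA = lambda * N_A / M
SA = 7.369124e-13 * 6.022e23 / 60
SA = 7.3961e+09 Bq/g

7.3961e+09


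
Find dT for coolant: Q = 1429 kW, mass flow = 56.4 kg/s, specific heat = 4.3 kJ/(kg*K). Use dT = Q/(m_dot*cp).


dT = Q / (m_dot * cp)
dT = 1429 / (56.4 * 4.3)
dT = 5.8923 C

5.8923


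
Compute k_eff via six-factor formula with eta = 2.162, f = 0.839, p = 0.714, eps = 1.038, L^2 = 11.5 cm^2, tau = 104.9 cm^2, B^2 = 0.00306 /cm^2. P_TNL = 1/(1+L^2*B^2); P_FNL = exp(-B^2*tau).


k_inf = eta*f*p*eps = 2.162*0.839*0.714*1.038 = 1.344353
P_TNL = 1/(1 + L^2*B^2) = 1/(1 + 11.5*0.00306) = 0.9660062
P_FNL = exp(-B^2*tau) = exp(-0.00306*104.9) = 0.7254276
k_eff = k_inf * P_TNL * P_FNL = 1.344353 * 0.9660062 * 0.7254276
k_eff = 0.94208

0.94208


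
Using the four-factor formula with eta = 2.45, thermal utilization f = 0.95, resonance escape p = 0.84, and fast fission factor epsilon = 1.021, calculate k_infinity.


k_inf = eta * f * p * epsilon
k_inf = 2.45 * 0.95 * 0.84 * 1.021
k_inf = 1.9962

1.9962


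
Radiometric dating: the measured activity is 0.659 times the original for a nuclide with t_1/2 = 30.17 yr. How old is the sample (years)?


lambda = ln(2) / t_half = ln(2) / 30.17 = 0.02297472 /yr
t = -ln(A/A0) / lambda
t = -ln(0.659) / 0.02297472
t = 18.152 yr

18.152


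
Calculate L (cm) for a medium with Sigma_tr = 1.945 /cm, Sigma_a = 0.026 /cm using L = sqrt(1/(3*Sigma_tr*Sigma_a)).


D = 1 / (3 * Sigma_tr) = 1 / (3 * 1.945) = 0.1713796 cm
L = sqrt(D / Sigma_a)
L = sqrt(0.1713796 / 0.026)
L = 2.5674 cm

2.5674


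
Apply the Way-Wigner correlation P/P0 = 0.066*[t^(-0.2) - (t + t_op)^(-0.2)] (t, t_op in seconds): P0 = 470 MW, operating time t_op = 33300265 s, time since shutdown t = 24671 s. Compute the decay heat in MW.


P/P0 = 0.066 * [t^(-0.2) - (t + t_op)^(-0.2)]
P/P0 = 0.066 * [24671^(-0.2) - (24671 + 33300265)^(-0.2)]
P/P0 = 0.066 * [0.1323009 - 0.03129292] = 0.006666527
P = 470 * 0.006666527 = 3.1333 MW

3.1333


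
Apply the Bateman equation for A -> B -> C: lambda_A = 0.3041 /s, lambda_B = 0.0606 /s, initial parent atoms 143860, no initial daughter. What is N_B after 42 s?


N_B(t) = lambda_A * N_A0 / (lambda_B - lambda_A) * [exp(-lambda_A*t) - exp(-lambda_B*t)]
exp(-0.3041*42) = 2.838599e-06; exp(-0.0606*42) = 0.07845736
N_B = 0.3041 * 143860 / (0.0606 - 0.3041) * (2.838599e-06 - 0.07845736)
N_B = 14095

14095


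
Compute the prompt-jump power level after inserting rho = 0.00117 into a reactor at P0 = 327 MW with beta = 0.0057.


P1/P0 = beta / (beta - rho)
P1/P0 = 0.0057 / (0.0057 - 0.00117) = 1.258278
P1 = 327 * 1.258278 = 411.46 MW

411.46


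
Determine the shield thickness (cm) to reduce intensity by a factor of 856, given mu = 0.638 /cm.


x = ln(factor) / mu
x = ln(856) / 0.638
x = 10.583 cm

10.583


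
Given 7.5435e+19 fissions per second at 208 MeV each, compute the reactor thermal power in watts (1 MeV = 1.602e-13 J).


P = fission_rate * E_MeV * 1.602e-13
P = 7.5435e+19 * 208 * 1.602e-13
P = 2.5136e+09 W

2.5136e+09


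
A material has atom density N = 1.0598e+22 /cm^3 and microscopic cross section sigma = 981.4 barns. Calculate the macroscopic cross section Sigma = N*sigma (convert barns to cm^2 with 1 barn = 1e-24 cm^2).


Sigma = N * sigma_barns * 1e-24
Sigma = 1.0598e+22 * 981.4 * 1e-24
Sigma = 10.401 /cm

10.401
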